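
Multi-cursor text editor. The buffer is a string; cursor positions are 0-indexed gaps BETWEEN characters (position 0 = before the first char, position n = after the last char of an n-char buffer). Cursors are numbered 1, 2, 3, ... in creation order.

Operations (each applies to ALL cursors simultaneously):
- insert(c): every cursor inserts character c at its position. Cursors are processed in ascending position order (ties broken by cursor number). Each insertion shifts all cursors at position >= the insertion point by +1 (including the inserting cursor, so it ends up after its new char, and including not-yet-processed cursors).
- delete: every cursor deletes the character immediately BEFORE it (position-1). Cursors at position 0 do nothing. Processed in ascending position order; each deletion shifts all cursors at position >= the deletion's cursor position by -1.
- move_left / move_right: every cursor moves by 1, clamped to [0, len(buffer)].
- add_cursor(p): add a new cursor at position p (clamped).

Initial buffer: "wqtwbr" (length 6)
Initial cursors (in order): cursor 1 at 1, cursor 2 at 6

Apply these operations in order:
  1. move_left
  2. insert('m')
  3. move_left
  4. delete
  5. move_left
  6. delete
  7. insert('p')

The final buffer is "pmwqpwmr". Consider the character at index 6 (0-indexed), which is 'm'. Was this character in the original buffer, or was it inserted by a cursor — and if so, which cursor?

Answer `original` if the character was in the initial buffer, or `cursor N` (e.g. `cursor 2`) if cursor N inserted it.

Answer: cursor 2

Derivation:
After op 1 (move_left): buffer="wqtwbr" (len 6), cursors c1@0 c2@5, authorship ......
After op 2 (insert('m')): buffer="mwqtwbmr" (len 8), cursors c1@1 c2@7, authorship 1.....2.
After op 3 (move_left): buffer="mwqtwbmr" (len 8), cursors c1@0 c2@6, authorship 1.....2.
After op 4 (delete): buffer="mwqtwmr" (len 7), cursors c1@0 c2@5, authorship 1....2.
After op 5 (move_left): buffer="mwqtwmr" (len 7), cursors c1@0 c2@4, authorship 1....2.
After op 6 (delete): buffer="mwqwmr" (len 6), cursors c1@0 c2@3, authorship 1...2.
After op 7 (insert('p')): buffer="pmwqpwmr" (len 8), cursors c1@1 c2@5, authorship 11..2.2.
Authorship (.=original, N=cursor N): 1 1 . . 2 . 2 .
Index 6: author = 2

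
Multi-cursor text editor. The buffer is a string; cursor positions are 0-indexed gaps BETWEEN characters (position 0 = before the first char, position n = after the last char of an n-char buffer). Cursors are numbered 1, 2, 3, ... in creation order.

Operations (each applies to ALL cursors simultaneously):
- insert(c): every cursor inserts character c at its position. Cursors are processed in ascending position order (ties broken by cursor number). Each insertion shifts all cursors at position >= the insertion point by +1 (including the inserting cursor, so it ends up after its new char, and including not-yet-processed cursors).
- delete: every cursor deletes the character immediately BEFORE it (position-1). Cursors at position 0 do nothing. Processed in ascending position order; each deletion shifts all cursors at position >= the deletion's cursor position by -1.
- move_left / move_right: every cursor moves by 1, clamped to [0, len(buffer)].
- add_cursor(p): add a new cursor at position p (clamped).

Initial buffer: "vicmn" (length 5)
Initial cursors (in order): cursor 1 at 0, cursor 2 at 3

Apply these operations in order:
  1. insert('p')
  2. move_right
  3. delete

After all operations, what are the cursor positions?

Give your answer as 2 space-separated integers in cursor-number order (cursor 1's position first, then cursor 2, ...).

After op 1 (insert('p')): buffer="pvicpmn" (len 7), cursors c1@1 c2@5, authorship 1...2..
After op 2 (move_right): buffer="pvicpmn" (len 7), cursors c1@2 c2@6, authorship 1...2..
After op 3 (delete): buffer="picpn" (len 5), cursors c1@1 c2@4, authorship 1..2.

Answer: 1 4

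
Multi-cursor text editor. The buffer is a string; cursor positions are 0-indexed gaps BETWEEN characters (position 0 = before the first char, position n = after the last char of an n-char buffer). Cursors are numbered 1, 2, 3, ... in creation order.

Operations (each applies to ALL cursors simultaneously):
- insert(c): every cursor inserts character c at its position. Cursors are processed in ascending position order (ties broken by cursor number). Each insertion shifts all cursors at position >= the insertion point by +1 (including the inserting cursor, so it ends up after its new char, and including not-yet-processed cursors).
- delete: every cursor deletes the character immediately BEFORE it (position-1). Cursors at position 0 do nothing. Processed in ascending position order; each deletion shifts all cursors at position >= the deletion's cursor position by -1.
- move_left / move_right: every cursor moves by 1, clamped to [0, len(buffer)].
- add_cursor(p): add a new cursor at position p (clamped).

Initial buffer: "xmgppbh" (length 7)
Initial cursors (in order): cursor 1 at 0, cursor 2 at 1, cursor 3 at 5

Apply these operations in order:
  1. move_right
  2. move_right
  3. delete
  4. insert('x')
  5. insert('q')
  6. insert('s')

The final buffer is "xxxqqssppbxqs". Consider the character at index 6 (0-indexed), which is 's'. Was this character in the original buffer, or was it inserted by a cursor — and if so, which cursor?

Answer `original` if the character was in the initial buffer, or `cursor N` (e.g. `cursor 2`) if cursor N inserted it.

Answer: cursor 2

Derivation:
After op 1 (move_right): buffer="xmgppbh" (len 7), cursors c1@1 c2@2 c3@6, authorship .......
After op 2 (move_right): buffer="xmgppbh" (len 7), cursors c1@2 c2@3 c3@7, authorship .......
After op 3 (delete): buffer="xppb" (len 4), cursors c1@1 c2@1 c3@4, authorship ....
After op 4 (insert('x')): buffer="xxxppbx" (len 7), cursors c1@3 c2@3 c3@7, authorship .12...3
After op 5 (insert('q')): buffer="xxxqqppbxq" (len 10), cursors c1@5 c2@5 c3@10, authorship .1212...33
After op 6 (insert('s')): buffer="xxxqqssppbxqs" (len 13), cursors c1@7 c2@7 c3@13, authorship .121212...333
Authorship (.=original, N=cursor N): . 1 2 1 2 1 2 . . . 3 3 3
Index 6: author = 2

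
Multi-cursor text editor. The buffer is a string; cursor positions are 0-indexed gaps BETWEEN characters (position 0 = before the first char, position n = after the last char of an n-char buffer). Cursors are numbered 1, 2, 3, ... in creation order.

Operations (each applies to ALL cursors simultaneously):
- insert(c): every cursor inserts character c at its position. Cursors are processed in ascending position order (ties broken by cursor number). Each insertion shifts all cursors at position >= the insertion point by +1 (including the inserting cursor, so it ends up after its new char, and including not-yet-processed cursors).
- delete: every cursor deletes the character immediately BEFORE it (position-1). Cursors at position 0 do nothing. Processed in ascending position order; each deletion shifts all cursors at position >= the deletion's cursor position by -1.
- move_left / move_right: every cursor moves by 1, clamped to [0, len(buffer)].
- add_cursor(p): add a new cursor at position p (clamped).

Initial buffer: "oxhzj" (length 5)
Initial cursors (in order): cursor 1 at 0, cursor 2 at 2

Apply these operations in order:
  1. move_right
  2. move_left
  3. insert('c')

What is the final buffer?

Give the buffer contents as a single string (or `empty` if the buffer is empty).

Answer: coxchzj

Derivation:
After op 1 (move_right): buffer="oxhzj" (len 5), cursors c1@1 c2@3, authorship .....
After op 2 (move_left): buffer="oxhzj" (len 5), cursors c1@0 c2@2, authorship .....
After op 3 (insert('c')): buffer="coxchzj" (len 7), cursors c1@1 c2@4, authorship 1..2...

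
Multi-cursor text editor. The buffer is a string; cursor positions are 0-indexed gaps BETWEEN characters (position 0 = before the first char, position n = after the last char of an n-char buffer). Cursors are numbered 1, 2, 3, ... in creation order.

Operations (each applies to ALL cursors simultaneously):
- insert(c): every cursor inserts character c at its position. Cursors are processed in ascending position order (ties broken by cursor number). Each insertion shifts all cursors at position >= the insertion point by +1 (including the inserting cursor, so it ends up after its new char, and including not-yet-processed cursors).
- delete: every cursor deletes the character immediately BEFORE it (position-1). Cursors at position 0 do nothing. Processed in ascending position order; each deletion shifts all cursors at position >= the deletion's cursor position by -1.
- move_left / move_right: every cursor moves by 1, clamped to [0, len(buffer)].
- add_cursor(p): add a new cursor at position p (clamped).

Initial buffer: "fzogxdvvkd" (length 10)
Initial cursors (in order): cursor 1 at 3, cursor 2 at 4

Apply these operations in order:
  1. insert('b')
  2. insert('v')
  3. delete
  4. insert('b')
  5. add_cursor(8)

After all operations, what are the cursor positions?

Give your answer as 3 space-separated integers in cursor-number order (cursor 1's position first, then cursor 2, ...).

Answer: 5 8 8

Derivation:
After op 1 (insert('b')): buffer="fzobgbxdvvkd" (len 12), cursors c1@4 c2@6, authorship ...1.2......
After op 2 (insert('v')): buffer="fzobvgbvxdvvkd" (len 14), cursors c1@5 c2@8, authorship ...11.22......
After op 3 (delete): buffer="fzobgbxdvvkd" (len 12), cursors c1@4 c2@6, authorship ...1.2......
After op 4 (insert('b')): buffer="fzobbgbbxdvvkd" (len 14), cursors c1@5 c2@8, authorship ...11.22......
After op 5 (add_cursor(8)): buffer="fzobbgbbxdvvkd" (len 14), cursors c1@5 c2@8 c3@8, authorship ...11.22......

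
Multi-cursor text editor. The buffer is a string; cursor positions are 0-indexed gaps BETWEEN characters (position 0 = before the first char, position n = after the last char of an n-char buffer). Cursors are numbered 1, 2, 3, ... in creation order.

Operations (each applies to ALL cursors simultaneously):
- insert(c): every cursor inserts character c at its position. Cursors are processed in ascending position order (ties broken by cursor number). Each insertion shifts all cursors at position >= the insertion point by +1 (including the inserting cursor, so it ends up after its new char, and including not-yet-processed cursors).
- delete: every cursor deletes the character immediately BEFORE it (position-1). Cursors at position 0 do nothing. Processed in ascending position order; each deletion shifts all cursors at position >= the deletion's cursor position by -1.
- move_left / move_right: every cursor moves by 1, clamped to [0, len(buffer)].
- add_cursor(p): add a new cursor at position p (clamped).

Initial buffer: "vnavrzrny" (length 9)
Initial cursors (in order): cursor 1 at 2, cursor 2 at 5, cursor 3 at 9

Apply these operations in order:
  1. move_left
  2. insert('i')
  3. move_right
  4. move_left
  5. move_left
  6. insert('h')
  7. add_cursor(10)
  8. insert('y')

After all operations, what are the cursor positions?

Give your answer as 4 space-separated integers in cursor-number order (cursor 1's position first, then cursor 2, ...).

After op 1 (move_left): buffer="vnavrzrny" (len 9), cursors c1@1 c2@4 c3@8, authorship .........
After op 2 (insert('i')): buffer="vinavirzrniy" (len 12), cursors c1@2 c2@6 c3@11, authorship .1...2....3.
After op 3 (move_right): buffer="vinavirzrniy" (len 12), cursors c1@3 c2@7 c3@12, authorship .1...2....3.
After op 4 (move_left): buffer="vinavirzrniy" (len 12), cursors c1@2 c2@6 c3@11, authorship .1...2....3.
After op 5 (move_left): buffer="vinavirzrniy" (len 12), cursors c1@1 c2@5 c3@10, authorship .1...2....3.
After op 6 (insert('h')): buffer="vhinavhirzrnhiy" (len 15), cursors c1@2 c2@7 c3@13, authorship .11...22....33.
After op 7 (add_cursor(10)): buffer="vhinavhirzrnhiy" (len 15), cursors c1@2 c2@7 c4@10 c3@13, authorship .11...22....33.
After op 8 (insert('y')): buffer="vhyinavhyirzyrnhyiy" (len 19), cursors c1@3 c2@9 c4@13 c3@17, authorship .111...222..4..333.

Answer: 3 9 17 13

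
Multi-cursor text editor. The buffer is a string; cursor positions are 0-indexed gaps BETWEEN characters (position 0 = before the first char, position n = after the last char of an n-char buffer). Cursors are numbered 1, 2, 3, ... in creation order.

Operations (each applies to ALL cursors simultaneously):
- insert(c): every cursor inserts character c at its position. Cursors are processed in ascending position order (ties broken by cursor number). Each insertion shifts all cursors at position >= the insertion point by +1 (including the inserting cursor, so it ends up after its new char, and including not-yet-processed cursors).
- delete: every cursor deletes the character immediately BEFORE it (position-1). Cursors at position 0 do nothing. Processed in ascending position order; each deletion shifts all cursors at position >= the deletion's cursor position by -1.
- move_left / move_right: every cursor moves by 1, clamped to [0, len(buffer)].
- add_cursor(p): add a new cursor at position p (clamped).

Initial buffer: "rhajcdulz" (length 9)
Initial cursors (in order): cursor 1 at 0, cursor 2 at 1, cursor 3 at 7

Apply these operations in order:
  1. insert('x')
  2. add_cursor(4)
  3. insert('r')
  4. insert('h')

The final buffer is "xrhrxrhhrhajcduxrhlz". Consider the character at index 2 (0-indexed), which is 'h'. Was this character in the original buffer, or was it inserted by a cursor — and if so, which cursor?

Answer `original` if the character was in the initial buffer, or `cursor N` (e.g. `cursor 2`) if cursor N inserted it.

Answer: cursor 1

Derivation:
After op 1 (insert('x')): buffer="xrxhajcduxlz" (len 12), cursors c1@1 c2@3 c3@10, authorship 1.2......3..
After op 2 (add_cursor(4)): buffer="xrxhajcduxlz" (len 12), cursors c1@1 c2@3 c4@4 c3@10, authorship 1.2......3..
After op 3 (insert('r')): buffer="xrrxrhrajcduxrlz" (len 16), cursors c1@2 c2@5 c4@7 c3@14, authorship 11.22.4.....33..
After op 4 (insert('h')): buffer="xrhrxrhhrhajcduxrhlz" (len 20), cursors c1@3 c2@7 c4@10 c3@18, authorship 111.222.44.....333..
Authorship (.=original, N=cursor N): 1 1 1 . 2 2 2 . 4 4 . . . . . 3 3 3 . .
Index 2: author = 1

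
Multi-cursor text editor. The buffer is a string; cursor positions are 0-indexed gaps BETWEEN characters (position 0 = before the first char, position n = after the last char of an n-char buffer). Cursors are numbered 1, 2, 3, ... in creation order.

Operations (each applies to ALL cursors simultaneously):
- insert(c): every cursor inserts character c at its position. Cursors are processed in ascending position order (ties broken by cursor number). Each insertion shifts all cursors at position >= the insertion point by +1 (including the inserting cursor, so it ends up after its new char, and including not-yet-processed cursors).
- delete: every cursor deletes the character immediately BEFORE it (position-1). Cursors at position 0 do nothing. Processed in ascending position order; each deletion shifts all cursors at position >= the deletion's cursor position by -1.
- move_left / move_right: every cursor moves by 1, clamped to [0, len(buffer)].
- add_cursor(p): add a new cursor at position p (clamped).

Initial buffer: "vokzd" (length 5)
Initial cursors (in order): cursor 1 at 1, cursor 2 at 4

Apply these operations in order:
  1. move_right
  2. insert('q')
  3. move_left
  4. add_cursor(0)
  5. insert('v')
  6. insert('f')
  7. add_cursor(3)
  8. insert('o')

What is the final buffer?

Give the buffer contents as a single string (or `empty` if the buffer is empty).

Answer: vfovoovfoqkzdvfoq

Derivation:
After op 1 (move_right): buffer="vokzd" (len 5), cursors c1@2 c2@5, authorship .....
After op 2 (insert('q')): buffer="voqkzdq" (len 7), cursors c1@3 c2@7, authorship ..1...2
After op 3 (move_left): buffer="voqkzdq" (len 7), cursors c1@2 c2@6, authorship ..1...2
After op 4 (add_cursor(0)): buffer="voqkzdq" (len 7), cursors c3@0 c1@2 c2@6, authorship ..1...2
After op 5 (insert('v')): buffer="vvovqkzdvq" (len 10), cursors c3@1 c1@4 c2@9, authorship 3..11...22
After op 6 (insert('f')): buffer="vfvovfqkzdvfq" (len 13), cursors c3@2 c1@6 c2@12, authorship 33..111...222
After op 7 (add_cursor(3)): buffer="vfvovfqkzdvfq" (len 13), cursors c3@2 c4@3 c1@6 c2@12, authorship 33..111...222
After op 8 (insert('o')): buffer="vfovoovfoqkzdvfoq" (len 17), cursors c3@3 c4@5 c1@9 c2@16, authorship 333.4.1111...2222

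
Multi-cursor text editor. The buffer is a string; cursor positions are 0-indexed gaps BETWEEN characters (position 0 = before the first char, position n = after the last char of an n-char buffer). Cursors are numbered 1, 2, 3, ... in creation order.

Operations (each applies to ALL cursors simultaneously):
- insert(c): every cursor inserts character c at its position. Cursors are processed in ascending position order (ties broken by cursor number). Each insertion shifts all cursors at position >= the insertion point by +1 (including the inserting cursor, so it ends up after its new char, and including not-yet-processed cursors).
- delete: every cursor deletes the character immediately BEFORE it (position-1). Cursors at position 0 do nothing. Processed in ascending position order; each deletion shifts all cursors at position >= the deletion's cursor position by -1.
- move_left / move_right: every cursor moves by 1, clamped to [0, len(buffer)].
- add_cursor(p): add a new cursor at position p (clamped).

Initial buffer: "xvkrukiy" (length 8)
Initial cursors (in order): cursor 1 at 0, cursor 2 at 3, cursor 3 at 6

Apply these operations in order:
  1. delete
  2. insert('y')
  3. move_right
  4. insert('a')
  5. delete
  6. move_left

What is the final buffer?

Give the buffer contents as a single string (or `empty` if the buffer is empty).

After op 1 (delete): buffer="xvruiy" (len 6), cursors c1@0 c2@2 c3@4, authorship ......
After op 2 (insert('y')): buffer="yxvyruyiy" (len 9), cursors c1@1 c2@4 c3@7, authorship 1..2..3..
After op 3 (move_right): buffer="yxvyruyiy" (len 9), cursors c1@2 c2@5 c3@8, authorship 1..2..3..
After op 4 (insert('a')): buffer="yxavyrauyiay" (len 12), cursors c1@3 c2@7 c3@11, authorship 1.1.2.2.3.3.
After op 5 (delete): buffer="yxvyruyiy" (len 9), cursors c1@2 c2@5 c3@8, authorship 1..2..3..
After op 6 (move_left): buffer="yxvyruyiy" (len 9), cursors c1@1 c2@4 c3@7, authorship 1..2..3..

Answer: yxvyruyiy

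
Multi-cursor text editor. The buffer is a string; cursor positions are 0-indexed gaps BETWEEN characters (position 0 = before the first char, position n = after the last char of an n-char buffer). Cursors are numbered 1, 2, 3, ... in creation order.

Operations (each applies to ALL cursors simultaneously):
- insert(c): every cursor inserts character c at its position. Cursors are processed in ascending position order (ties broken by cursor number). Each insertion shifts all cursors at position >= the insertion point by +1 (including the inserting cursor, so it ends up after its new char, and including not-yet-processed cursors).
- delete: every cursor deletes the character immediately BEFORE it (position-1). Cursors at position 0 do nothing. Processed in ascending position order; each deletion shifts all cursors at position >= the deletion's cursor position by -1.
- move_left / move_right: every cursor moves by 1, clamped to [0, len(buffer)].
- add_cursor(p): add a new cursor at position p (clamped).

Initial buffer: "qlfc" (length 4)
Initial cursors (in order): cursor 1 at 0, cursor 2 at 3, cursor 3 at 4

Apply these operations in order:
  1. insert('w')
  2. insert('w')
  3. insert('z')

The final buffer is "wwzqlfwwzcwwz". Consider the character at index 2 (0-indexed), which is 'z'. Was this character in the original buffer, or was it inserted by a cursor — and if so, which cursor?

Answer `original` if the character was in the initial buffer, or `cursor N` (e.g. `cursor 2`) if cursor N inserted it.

Answer: cursor 1

Derivation:
After op 1 (insert('w')): buffer="wqlfwcw" (len 7), cursors c1@1 c2@5 c3@7, authorship 1...2.3
After op 2 (insert('w')): buffer="wwqlfwwcww" (len 10), cursors c1@2 c2@7 c3@10, authorship 11...22.33
After op 3 (insert('z')): buffer="wwzqlfwwzcwwz" (len 13), cursors c1@3 c2@9 c3@13, authorship 111...222.333
Authorship (.=original, N=cursor N): 1 1 1 . . . 2 2 2 . 3 3 3
Index 2: author = 1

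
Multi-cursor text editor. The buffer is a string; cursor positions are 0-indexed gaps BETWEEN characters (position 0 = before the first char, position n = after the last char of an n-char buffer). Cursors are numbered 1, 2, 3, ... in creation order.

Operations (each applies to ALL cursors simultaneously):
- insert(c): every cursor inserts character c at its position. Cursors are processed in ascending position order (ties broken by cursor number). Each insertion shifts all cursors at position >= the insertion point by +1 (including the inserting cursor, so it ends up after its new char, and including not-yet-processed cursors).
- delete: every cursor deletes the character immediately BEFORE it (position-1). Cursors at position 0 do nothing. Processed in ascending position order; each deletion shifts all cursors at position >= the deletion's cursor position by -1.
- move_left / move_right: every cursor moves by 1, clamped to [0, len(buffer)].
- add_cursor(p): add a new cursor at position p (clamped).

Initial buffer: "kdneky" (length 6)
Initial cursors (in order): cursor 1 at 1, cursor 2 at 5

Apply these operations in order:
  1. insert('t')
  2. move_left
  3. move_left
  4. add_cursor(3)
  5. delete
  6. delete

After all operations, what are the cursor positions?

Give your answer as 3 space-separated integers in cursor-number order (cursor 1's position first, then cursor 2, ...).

Answer: 0 1 1

Derivation:
After op 1 (insert('t')): buffer="ktdnekty" (len 8), cursors c1@2 c2@7, authorship .1....2.
After op 2 (move_left): buffer="ktdnekty" (len 8), cursors c1@1 c2@6, authorship .1....2.
After op 3 (move_left): buffer="ktdnekty" (len 8), cursors c1@0 c2@5, authorship .1....2.
After op 4 (add_cursor(3)): buffer="ktdnekty" (len 8), cursors c1@0 c3@3 c2@5, authorship .1....2.
After op 5 (delete): buffer="ktnkty" (len 6), cursors c1@0 c3@2 c2@3, authorship .1..2.
After op 6 (delete): buffer="kkty" (len 4), cursors c1@0 c2@1 c3@1, authorship ..2.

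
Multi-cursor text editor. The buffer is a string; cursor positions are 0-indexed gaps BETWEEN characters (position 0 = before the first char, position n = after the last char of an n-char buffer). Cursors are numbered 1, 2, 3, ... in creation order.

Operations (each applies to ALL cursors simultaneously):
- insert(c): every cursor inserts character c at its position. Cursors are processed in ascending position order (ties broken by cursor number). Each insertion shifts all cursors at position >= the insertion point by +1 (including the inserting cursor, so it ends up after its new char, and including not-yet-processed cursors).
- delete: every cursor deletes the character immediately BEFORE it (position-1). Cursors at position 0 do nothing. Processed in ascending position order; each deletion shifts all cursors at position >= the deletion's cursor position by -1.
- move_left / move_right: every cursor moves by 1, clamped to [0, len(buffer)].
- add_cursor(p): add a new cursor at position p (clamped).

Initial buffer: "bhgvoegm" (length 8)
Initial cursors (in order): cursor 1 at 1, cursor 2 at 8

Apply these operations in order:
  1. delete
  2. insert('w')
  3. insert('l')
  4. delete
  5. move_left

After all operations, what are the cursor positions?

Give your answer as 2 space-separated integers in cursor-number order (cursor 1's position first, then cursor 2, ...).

After op 1 (delete): buffer="hgvoeg" (len 6), cursors c1@0 c2@6, authorship ......
After op 2 (insert('w')): buffer="whgvoegw" (len 8), cursors c1@1 c2@8, authorship 1......2
After op 3 (insert('l')): buffer="wlhgvoegwl" (len 10), cursors c1@2 c2@10, authorship 11......22
After op 4 (delete): buffer="whgvoegw" (len 8), cursors c1@1 c2@8, authorship 1......2
After op 5 (move_left): buffer="whgvoegw" (len 8), cursors c1@0 c2@7, authorship 1......2

Answer: 0 7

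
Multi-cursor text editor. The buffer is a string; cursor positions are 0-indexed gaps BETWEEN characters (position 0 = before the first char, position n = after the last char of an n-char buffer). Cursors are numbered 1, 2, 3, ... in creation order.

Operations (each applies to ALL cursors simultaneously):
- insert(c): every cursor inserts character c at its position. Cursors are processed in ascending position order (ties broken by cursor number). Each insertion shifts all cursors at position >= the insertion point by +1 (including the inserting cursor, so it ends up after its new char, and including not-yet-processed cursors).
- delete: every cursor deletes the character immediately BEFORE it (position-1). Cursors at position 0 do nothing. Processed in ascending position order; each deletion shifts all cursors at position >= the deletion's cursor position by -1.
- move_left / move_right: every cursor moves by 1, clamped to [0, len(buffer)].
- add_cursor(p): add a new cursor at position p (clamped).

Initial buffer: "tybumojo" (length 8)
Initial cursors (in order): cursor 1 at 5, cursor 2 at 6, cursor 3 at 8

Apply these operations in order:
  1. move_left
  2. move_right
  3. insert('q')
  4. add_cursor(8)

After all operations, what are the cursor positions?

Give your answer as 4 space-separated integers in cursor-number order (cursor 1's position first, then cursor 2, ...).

After op 1 (move_left): buffer="tybumojo" (len 8), cursors c1@4 c2@5 c3@7, authorship ........
After op 2 (move_right): buffer="tybumojo" (len 8), cursors c1@5 c2@6 c3@8, authorship ........
After op 3 (insert('q')): buffer="tybumqoqjoq" (len 11), cursors c1@6 c2@8 c3@11, authorship .....1.2..3
After op 4 (add_cursor(8)): buffer="tybumqoqjoq" (len 11), cursors c1@6 c2@8 c4@8 c3@11, authorship .....1.2..3

Answer: 6 8 11 8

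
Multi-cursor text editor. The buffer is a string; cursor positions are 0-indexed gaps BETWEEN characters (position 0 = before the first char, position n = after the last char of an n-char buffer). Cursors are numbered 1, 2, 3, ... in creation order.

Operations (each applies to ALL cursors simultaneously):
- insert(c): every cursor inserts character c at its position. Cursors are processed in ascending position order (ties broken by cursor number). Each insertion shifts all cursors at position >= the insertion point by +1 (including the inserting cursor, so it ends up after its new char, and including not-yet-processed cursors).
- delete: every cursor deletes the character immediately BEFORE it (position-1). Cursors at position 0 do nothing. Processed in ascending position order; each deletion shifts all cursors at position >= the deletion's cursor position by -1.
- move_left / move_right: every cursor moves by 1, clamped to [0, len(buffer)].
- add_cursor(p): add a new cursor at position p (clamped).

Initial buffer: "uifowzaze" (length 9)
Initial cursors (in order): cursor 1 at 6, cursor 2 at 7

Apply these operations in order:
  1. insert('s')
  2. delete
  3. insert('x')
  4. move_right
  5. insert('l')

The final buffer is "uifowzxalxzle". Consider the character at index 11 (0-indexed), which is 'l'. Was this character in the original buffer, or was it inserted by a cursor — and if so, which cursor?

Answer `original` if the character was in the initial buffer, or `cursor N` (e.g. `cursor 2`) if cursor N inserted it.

After op 1 (insert('s')): buffer="uifowzsasze" (len 11), cursors c1@7 c2@9, authorship ......1.2..
After op 2 (delete): buffer="uifowzaze" (len 9), cursors c1@6 c2@7, authorship .........
After op 3 (insert('x')): buffer="uifowzxaxze" (len 11), cursors c1@7 c2@9, authorship ......1.2..
After op 4 (move_right): buffer="uifowzxaxze" (len 11), cursors c1@8 c2@10, authorship ......1.2..
After op 5 (insert('l')): buffer="uifowzxalxzle" (len 13), cursors c1@9 c2@12, authorship ......1.12.2.
Authorship (.=original, N=cursor N): . . . . . . 1 . 1 2 . 2 .
Index 11: author = 2

Answer: cursor 2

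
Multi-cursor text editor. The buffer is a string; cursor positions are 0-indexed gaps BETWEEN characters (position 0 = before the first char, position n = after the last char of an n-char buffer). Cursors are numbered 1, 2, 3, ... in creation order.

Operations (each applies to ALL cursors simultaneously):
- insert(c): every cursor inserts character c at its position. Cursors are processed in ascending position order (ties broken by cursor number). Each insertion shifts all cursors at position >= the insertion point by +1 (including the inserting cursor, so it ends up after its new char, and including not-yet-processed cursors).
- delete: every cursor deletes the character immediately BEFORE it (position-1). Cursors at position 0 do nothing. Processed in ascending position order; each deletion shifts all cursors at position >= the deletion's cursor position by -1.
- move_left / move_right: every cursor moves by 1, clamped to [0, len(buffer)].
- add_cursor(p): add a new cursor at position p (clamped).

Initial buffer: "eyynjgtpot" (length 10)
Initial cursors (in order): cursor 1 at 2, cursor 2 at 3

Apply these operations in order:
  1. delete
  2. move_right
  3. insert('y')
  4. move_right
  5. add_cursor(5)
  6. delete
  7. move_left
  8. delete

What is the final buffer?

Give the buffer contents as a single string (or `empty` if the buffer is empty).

Answer: ngtpot

Derivation:
After op 1 (delete): buffer="enjgtpot" (len 8), cursors c1@1 c2@1, authorship ........
After op 2 (move_right): buffer="enjgtpot" (len 8), cursors c1@2 c2@2, authorship ........
After op 3 (insert('y')): buffer="enyyjgtpot" (len 10), cursors c1@4 c2@4, authorship ..12......
After op 4 (move_right): buffer="enyyjgtpot" (len 10), cursors c1@5 c2@5, authorship ..12......
After op 5 (add_cursor(5)): buffer="enyyjgtpot" (len 10), cursors c1@5 c2@5 c3@5, authorship ..12......
After op 6 (delete): buffer="engtpot" (len 7), cursors c1@2 c2@2 c3@2, authorship .......
After op 7 (move_left): buffer="engtpot" (len 7), cursors c1@1 c2@1 c3@1, authorship .......
After op 8 (delete): buffer="ngtpot" (len 6), cursors c1@0 c2@0 c3@0, authorship ......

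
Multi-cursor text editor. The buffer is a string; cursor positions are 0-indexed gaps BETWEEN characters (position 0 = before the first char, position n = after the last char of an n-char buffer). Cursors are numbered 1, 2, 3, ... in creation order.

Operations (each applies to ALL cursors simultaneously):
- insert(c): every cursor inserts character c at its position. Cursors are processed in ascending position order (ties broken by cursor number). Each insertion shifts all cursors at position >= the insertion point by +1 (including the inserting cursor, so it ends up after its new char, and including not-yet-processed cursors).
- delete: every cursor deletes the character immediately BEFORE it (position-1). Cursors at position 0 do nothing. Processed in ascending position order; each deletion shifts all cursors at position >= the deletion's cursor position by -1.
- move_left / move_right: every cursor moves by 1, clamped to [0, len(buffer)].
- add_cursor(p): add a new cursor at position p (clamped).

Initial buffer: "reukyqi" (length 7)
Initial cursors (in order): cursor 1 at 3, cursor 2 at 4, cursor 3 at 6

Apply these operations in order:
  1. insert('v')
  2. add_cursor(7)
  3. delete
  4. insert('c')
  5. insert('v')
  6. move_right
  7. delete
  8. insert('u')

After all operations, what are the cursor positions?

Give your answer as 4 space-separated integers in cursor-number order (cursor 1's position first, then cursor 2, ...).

After op 1 (insert('v')): buffer="reuvkvyqvi" (len 10), cursors c1@4 c2@6 c3@9, authorship ...1.2..3.
After op 2 (add_cursor(7)): buffer="reuvkvyqvi" (len 10), cursors c1@4 c2@6 c4@7 c3@9, authorship ...1.2..3.
After op 3 (delete): buffer="reukqi" (len 6), cursors c1@3 c2@4 c4@4 c3@5, authorship ......
After op 4 (insert('c')): buffer="reuckccqci" (len 10), cursors c1@4 c2@7 c4@7 c3@9, authorship ...1.24.3.
After op 5 (insert('v')): buffer="reucvkccvvqcvi" (len 14), cursors c1@5 c2@10 c4@10 c3@13, authorship ...11.2424.33.
After op 6 (move_right): buffer="reucvkccvvqcvi" (len 14), cursors c1@6 c2@11 c4@11 c3@14, authorship ...11.2424.33.
After op 7 (delete): buffer="reucvccvcv" (len 10), cursors c1@5 c2@8 c4@8 c3@10, authorship ...1124233
After op 8 (insert('u')): buffer="reucvuccvuucvu" (len 14), cursors c1@6 c2@11 c4@11 c3@14, authorship ...11124224333

Answer: 6 11 14 11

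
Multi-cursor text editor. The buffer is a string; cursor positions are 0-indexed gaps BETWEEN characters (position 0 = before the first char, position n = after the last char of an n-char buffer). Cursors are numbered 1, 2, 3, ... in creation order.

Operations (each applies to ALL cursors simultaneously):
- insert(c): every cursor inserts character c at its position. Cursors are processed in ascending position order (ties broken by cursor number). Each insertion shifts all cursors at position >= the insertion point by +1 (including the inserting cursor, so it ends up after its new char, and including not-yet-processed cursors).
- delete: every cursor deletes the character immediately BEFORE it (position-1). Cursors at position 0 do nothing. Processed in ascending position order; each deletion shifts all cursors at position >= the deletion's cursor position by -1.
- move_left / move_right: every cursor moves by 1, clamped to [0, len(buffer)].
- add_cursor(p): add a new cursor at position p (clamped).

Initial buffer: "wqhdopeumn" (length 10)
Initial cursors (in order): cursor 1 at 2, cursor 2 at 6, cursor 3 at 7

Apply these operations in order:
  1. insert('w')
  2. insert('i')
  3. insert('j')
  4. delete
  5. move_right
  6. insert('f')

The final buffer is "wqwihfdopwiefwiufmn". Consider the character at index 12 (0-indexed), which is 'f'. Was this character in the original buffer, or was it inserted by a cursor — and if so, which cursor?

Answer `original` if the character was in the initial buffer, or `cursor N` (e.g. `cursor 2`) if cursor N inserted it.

After op 1 (insert('w')): buffer="wqwhdopwewumn" (len 13), cursors c1@3 c2@8 c3@10, authorship ..1....2.3...
After op 2 (insert('i')): buffer="wqwihdopwiewiumn" (len 16), cursors c1@4 c2@10 c3@13, authorship ..11....22.33...
After op 3 (insert('j')): buffer="wqwijhdopwijewijumn" (len 19), cursors c1@5 c2@12 c3@16, authorship ..111....222.333...
After op 4 (delete): buffer="wqwihdopwiewiumn" (len 16), cursors c1@4 c2@10 c3@13, authorship ..11....22.33...
After op 5 (move_right): buffer="wqwihdopwiewiumn" (len 16), cursors c1@5 c2@11 c3@14, authorship ..11....22.33...
After op 6 (insert('f')): buffer="wqwihfdopwiefwiufmn" (len 19), cursors c1@6 c2@13 c3@17, authorship ..11.1...22.233.3..
Authorship (.=original, N=cursor N): . . 1 1 . 1 . . . 2 2 . 2 3 3 . 3 . .
Index 12: author = 2

Answer: cursor 2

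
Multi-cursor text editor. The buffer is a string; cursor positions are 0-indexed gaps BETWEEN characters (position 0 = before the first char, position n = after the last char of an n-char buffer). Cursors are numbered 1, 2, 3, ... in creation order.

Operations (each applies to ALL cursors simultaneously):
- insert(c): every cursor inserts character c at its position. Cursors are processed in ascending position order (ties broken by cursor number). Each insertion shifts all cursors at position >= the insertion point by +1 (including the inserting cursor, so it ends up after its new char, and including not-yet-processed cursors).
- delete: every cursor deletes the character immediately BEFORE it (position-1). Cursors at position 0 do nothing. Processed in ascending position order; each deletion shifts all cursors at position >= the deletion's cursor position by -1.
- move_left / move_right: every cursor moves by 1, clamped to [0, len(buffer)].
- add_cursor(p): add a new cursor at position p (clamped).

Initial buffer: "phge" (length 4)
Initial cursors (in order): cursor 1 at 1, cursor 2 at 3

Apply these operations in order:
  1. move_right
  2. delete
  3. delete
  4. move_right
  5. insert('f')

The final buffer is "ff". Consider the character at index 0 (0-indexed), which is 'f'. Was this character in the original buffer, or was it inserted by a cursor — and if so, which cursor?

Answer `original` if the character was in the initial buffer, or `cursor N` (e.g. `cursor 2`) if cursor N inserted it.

After op 1 (move_right): buffer="phge" (len 4), cursors c1@2 c2@4, authorship ....
After op 2 (delete): buffer="pg" (len 2), cursors c1@1 c2@2, authorship ..
After op 3 (delete): buffer="" (len 0), cursors c1@0 c2@0, authorship 
After op 4 (move_right): buffer="" (len 0), cursors c1@0 c2@0, authorship 
After op 5 (insert('f')): buffer="ff" (len 2), cursors c1@2 c2@2, authorship 12
Authorship (.=original, N=cursor N): 1 2
Index 0: author = 1

Answer: cursor 1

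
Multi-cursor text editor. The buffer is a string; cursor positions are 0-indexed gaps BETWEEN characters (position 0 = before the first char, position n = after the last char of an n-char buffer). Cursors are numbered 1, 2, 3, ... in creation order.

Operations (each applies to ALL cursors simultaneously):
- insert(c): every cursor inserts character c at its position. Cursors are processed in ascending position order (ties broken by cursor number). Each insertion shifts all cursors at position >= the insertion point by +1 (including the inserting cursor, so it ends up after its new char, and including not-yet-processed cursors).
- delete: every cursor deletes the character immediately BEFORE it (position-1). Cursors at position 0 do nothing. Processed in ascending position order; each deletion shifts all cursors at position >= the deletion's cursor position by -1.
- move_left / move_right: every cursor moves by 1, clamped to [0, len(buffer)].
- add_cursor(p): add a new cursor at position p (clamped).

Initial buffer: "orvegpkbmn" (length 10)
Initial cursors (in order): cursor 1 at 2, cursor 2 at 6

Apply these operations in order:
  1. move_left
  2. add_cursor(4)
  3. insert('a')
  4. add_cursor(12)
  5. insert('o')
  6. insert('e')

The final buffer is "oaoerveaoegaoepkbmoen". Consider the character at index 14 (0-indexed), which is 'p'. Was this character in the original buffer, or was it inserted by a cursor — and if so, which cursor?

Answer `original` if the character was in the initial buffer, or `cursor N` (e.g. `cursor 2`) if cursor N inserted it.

Answer: original

Derivation:
After op 1 (move_left): buffer="orvegpkbmn" (len 10), cursors c1@1 c2@5, authorship ..........
After op 2 (add_cursor(4)): buffer="orvegpkbmn" (len 10), cursors c1@1 c3@4 c2@5, authorship ..........
After op 3 (insert('a')): buffer="oarveagapkbmn" (len 13), cursors c1@2 c3@6 c2@8, authorship .1...3.2.....
After op 4 (add_cursor(12)): buffer="oarveagapkbmn" (len 13), cursors c1@2 c3@6 c2@8 c4@12, authorship .1...3.2.....
After op 5 (insert('o')): buffer="oaorveaogaopkbmon" (len 17), cursors c1@3 c3@8 c2@11 c4@16, authorship .11...33.22....4.
After op 6 (insert('e')): buffer="oaoerveaoegaoepkbmoen" (len 21), cursors c1@4 c3@10 c2@14 c4@20, authorship .111...333.222....44.
Authorship (.=original, N=cursor N): . 1 1 1 . . . 3 3 3 . 2 2 2 . . . . 4 4 .
Index 14: author = original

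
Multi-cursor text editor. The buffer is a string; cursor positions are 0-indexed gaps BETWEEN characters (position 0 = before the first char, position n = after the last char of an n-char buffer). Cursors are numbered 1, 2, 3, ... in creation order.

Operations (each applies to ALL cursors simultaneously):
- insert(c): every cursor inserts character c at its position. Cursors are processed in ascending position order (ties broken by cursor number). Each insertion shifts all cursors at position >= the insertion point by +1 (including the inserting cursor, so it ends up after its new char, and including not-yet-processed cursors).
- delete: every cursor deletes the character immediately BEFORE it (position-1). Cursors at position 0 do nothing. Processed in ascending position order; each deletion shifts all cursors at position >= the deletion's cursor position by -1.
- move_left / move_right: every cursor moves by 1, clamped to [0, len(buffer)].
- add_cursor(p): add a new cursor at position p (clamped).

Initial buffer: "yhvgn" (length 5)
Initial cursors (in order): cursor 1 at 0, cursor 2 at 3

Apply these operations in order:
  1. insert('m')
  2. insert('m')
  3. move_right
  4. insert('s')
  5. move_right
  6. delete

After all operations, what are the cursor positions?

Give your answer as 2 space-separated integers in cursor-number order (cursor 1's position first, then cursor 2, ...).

After op 1 (insert('m')): buffer="myhvmgn" (len 7), cursors c1@1 c2@5, authorship 1...2..
After op 2 (insert('m')): buffer="mmyhvmmgn" (len 9), cursors c1@2 c2@7, authorship 11...22..
After op 3 (move_right): buffer="mmyhvmmgn" (len 9), cursors c1@3 c2@8, authorship 11...22..
After op 4 (insert('s')): buffer="mmyshvmmgsn" (len 11), cursors c1@4 c2@10, authorship 11.1..22.2.
After op 5 (move_right): buffer="mmyshvmmgsn" (len 11), cursors c1@5 c2@11, authorship 11.1..22.2.
After op 6 (delete): buffer="mmysvmmgs" (len 9), cursors c1@4 c2@9, authorship 11.1.22.2

Answer: 4 9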